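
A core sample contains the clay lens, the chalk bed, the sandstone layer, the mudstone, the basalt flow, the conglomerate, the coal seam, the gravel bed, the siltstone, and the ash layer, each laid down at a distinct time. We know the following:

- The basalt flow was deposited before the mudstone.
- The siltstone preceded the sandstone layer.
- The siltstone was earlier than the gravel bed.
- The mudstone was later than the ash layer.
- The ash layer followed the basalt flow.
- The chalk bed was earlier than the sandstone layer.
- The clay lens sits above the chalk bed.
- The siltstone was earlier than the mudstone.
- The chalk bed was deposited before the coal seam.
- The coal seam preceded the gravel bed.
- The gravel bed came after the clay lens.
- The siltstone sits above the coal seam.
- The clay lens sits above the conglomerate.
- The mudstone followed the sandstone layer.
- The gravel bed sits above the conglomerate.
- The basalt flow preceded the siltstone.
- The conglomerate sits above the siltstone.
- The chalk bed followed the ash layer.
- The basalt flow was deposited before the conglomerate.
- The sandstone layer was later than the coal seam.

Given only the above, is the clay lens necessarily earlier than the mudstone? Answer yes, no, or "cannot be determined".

No chain of stated constraints runs from the clay lens to the mudstone, and none runs from the mudstone to the clay lens either.
So the relative order of the clay lens and the mudstone is not fixed by the given facts.

cannot be determined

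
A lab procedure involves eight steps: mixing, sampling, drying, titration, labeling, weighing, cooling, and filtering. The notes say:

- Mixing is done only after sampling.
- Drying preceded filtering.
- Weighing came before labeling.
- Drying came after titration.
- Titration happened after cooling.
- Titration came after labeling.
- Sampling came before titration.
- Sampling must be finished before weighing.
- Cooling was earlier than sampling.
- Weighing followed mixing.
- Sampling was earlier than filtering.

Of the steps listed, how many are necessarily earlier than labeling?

4

Directly stated before labeling: weighing.
Cooling reaches labeling via cooling → sampling → weighing → labeling.
Mixing reaches labeling via mixing → weighing → labeling.
Sampling reaches labeling via sampling → weighing → labeling.
No chain forces drying (or any of the others) ahead of labeling.
That's cooling, mixing, sampling, and weighing — 4 in all.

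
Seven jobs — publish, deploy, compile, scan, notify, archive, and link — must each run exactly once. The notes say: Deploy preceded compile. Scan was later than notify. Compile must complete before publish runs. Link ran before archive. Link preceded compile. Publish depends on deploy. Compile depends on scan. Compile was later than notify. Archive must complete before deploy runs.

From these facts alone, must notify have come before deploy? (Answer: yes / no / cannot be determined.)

cannot be determined

No chain of stated constraints runs from notify to deploy, and none runs from deploy to notify either.
So the relative order of notify and deploy is not fixed by the given facts.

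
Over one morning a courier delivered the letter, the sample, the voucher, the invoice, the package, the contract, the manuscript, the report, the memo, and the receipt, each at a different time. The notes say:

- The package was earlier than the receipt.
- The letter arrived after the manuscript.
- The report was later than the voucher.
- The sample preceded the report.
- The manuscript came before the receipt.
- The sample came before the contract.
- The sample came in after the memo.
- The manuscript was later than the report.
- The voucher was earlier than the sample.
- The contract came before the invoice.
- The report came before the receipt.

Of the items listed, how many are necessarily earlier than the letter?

Directly stated before the letter: the manuscript.
The memo reaches the letter via the memo → the sample → the report → the manuscript → the letter.
The report reaches the letter via the report → the manuscript → the letter.
The sample reaches the letter via the sample → the report → the manuscript → the letter.
Likewise the voucher reaches the letter by chaining the stated constraints.
No chain forces the package (or any of the others) ahead of the letter.
That's the manuscript, the memo, the report, the sample, and the voucher — 5 in all.

5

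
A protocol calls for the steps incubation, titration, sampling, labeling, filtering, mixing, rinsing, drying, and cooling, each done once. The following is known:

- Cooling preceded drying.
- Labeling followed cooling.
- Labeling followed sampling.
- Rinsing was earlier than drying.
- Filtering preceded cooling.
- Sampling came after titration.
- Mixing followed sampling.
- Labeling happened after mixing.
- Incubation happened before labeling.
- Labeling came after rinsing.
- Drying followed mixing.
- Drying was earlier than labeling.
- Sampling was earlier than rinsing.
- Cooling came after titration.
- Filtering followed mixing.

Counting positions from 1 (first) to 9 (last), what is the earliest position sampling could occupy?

2

Titration must come before sampling — 1 forced predecessor.
Nothing else is forced ahead of sampling, so its earliest slot is position 1 + 1 = 2.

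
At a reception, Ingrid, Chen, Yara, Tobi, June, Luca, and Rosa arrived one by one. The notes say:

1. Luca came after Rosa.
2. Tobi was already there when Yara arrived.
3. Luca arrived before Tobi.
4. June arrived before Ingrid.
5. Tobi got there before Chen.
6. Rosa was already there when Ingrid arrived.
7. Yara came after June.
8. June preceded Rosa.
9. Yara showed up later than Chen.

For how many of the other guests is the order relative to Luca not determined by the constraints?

Forced before Luca: June and Rosa; forced after Luca: Chen, Tobi, and Yara.
That leaves Ingrid with no forced order relative to Luca — 1.

1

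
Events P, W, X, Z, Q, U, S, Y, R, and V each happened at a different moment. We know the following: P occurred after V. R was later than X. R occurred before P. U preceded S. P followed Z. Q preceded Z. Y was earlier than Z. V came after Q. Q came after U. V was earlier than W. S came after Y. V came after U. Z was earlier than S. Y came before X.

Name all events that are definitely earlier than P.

Directly stated before P: R, V, and Z.
Q reaches P via Q → V → P.
U reaches P via U → V → P.
X reaches P via X → R → P.
Likewise Y reaches P by chaining the stated constraints.
No chain forces S (or any of the others) ahead of P.

Q, R, U, V, X, Y, Z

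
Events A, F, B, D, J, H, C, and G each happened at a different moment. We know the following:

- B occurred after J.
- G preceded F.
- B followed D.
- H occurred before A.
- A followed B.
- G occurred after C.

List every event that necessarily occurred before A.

Directly stated before A: B and H.
D reaches A via D → B → A.
J reaches A via J → B → A.
No chain forces C (or any of the others) ahead of A.

B, D, H, J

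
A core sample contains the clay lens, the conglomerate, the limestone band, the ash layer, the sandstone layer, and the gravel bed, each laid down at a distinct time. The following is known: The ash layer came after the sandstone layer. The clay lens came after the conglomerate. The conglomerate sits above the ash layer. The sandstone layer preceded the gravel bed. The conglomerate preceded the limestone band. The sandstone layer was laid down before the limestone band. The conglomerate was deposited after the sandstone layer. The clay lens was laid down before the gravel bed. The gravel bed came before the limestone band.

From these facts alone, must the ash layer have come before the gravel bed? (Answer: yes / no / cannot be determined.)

Chain the constraints: the ash layer → the conglomerate → the clay lens → the gravel bed. Each link is directly stated, so the ash layer comes before the gravel bed.

yes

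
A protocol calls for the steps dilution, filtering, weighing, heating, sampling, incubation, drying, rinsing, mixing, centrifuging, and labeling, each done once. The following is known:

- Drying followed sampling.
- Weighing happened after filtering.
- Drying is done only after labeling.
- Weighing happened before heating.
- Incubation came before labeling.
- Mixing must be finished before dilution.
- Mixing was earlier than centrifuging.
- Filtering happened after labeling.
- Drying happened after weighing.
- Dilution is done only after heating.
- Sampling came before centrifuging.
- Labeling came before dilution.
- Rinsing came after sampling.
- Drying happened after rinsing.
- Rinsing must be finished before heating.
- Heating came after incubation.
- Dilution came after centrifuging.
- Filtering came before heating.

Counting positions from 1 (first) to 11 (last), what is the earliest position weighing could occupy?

Filtering, incubation, and labeling must all come before weighing — 3 forced predecessors.
Nothing else is forced ahead of weighing, so its earliest slot is position 3 + 1 = 4.

4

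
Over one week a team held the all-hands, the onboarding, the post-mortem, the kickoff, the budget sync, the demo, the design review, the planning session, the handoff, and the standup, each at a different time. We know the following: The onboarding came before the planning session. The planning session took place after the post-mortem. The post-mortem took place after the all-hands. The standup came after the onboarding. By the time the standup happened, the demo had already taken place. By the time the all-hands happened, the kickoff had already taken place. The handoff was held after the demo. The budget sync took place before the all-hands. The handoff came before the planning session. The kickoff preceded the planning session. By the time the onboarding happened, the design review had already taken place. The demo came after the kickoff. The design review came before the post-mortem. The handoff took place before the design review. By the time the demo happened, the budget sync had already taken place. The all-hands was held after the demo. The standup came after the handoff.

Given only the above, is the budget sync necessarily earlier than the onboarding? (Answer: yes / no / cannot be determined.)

Chain the constraints: the budget sync → the demo → the handoff → the design review → the onboarding. Each link is directly stated, so the budget sync comes before the onboarding.

yes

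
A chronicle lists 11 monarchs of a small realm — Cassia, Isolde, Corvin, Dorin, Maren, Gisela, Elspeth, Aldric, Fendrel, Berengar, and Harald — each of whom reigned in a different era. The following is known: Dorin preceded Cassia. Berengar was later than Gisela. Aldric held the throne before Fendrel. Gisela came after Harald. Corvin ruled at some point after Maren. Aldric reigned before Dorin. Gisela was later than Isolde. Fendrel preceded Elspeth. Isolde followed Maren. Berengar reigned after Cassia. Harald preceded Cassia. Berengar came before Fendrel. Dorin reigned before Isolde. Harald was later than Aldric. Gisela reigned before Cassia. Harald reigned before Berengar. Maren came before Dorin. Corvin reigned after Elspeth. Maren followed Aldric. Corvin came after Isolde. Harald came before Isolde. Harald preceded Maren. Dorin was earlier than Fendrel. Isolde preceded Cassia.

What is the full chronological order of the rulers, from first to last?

Aldric, Harald, Maren, Dorin, Isolde, Gisela, Cassia, Berengar, Fendrel, Elspeth, Corvin

The constraints fix every adjacent pair, so only one ordering works:
Aldric → Harald → Maren → Dorin → Isolde → Gisela → Cassia → Berengar → Fendrel → Elspeth → Corvin.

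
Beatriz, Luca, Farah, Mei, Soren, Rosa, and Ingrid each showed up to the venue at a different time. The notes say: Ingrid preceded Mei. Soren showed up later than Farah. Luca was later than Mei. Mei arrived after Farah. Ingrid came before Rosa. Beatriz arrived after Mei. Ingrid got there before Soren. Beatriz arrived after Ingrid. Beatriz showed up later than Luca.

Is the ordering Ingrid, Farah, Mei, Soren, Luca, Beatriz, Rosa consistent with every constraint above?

yes

Check each stated constraint against the proposed order — e.g. Ingrid is ahead of Beatriz; Ingrid is ahead of Rosa. Every pair is in the required order; nothing is violated.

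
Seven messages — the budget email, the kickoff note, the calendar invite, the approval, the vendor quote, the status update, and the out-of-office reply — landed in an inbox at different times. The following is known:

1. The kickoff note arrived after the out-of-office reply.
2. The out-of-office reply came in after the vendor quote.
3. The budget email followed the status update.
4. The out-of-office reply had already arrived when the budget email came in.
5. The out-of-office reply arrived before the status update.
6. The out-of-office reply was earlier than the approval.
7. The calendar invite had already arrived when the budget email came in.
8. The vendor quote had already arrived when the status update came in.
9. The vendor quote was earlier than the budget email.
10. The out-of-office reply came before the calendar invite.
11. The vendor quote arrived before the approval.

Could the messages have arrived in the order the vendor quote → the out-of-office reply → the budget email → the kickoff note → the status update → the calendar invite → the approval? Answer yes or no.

The constraints require the calendar invite before the budget email, but in the proposed sequence the budget email appears ahead of the calendar invite. That one violation is enough.

no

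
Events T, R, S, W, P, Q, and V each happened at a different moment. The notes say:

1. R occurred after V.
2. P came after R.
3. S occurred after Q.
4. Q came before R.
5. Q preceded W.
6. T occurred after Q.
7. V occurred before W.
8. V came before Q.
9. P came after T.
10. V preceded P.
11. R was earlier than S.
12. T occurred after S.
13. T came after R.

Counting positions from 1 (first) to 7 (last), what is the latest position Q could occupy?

Q must come before P, R, S, T, and W — 5 events forced after it.
Everything else can be placed before Q in some valid order, so Q can sit as late as position 7 − 5 = 2.

2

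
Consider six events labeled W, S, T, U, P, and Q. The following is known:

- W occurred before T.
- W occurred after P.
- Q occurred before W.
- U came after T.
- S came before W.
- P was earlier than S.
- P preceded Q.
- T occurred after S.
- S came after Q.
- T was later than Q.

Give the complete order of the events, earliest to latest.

The constraints fix every adjacent pair, so only one ordering works:
P → Q → S → W → T → U.

P, Q, S, W, T, U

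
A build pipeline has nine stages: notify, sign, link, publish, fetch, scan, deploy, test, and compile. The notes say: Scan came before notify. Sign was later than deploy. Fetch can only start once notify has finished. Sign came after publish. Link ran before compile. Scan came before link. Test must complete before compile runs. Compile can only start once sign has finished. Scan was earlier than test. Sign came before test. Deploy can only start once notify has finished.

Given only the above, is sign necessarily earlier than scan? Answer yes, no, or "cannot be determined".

no

Tracing the constraints gives scan → notify → deploy → sign, so scan must come before sign.
That means sign cannot be before scan.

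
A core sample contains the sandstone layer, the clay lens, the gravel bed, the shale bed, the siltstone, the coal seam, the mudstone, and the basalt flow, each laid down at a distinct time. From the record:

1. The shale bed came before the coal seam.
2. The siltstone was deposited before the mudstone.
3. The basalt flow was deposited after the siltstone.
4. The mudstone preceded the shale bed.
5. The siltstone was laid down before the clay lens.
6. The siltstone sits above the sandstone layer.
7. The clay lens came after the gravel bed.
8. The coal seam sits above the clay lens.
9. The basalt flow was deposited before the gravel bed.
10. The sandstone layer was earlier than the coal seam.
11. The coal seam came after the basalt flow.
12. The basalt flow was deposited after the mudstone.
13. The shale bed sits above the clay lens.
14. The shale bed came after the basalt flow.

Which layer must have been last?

the coal seam

Every other layer has a chain of constraints placing it before the coal seam, so the coal seam is last.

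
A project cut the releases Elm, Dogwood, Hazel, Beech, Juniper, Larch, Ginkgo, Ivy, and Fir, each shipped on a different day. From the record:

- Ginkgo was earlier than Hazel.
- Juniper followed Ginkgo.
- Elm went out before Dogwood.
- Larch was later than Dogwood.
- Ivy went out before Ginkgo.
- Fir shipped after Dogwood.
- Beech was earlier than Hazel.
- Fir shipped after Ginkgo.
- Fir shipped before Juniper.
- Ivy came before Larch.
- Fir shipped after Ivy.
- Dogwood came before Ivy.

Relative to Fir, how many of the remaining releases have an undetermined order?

3

Forced before Fir: Dogwood, Elm, Ginkgo, and Ivy; forced after Fir: Juniper.
That leaves Beech, Hazel, and Larch with no forced order relative to Fir — 3.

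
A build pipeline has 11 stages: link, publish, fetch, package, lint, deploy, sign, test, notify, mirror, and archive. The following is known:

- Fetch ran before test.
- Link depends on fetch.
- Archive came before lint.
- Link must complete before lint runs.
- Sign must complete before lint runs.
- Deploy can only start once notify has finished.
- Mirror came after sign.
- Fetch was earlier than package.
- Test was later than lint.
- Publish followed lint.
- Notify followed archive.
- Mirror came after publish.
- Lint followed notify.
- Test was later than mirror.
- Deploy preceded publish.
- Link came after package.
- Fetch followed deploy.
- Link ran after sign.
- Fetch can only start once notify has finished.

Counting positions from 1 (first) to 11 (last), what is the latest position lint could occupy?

Lint must come before mirror, publish, and test — 3 stages forced after it.
Everything else can be placed before lint in some valid order, so lint can sit as late as position 11 − 3 = 8.

8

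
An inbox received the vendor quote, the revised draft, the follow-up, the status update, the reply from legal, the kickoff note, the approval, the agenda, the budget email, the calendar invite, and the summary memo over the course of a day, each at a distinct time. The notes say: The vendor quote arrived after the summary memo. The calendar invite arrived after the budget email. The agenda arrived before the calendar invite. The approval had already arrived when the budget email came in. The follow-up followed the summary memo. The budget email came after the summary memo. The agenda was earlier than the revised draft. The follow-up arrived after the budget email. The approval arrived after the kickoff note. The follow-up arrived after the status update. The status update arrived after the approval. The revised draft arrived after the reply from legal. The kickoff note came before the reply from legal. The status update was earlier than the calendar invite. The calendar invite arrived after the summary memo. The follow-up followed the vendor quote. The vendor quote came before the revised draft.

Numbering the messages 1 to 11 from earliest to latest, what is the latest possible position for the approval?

7

The approval must come before the budget email, the calendar invite, the follow-up, and the status update — 4 messages forced after it.
Everything else can be placed before the approval in some valid order, so the approval can sit as late as position 11 − 4 = 7.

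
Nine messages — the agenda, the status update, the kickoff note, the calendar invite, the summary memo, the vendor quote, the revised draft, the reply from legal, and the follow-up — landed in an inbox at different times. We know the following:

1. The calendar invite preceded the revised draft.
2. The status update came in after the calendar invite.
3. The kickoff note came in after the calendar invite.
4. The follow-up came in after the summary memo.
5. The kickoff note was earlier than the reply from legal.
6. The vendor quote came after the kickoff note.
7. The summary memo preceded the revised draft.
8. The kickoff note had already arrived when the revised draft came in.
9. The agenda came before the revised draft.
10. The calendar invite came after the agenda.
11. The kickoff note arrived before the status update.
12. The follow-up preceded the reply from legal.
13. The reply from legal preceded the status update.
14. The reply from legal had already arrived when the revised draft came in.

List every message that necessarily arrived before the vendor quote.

Directly stated before the vendor quote: the kickoff note.
The agenda reaches the vendor quote via the agenda → the calendar invite → the kickoff note → the vendor quote.
The calendar invite reaches the vendor quote via the calendar invite → the kickoff note → the vendor quote.
No chain forces the follow-up (or any of the others) ahead of the vendor quote.

the agenda, the calendar invite, the kickoff note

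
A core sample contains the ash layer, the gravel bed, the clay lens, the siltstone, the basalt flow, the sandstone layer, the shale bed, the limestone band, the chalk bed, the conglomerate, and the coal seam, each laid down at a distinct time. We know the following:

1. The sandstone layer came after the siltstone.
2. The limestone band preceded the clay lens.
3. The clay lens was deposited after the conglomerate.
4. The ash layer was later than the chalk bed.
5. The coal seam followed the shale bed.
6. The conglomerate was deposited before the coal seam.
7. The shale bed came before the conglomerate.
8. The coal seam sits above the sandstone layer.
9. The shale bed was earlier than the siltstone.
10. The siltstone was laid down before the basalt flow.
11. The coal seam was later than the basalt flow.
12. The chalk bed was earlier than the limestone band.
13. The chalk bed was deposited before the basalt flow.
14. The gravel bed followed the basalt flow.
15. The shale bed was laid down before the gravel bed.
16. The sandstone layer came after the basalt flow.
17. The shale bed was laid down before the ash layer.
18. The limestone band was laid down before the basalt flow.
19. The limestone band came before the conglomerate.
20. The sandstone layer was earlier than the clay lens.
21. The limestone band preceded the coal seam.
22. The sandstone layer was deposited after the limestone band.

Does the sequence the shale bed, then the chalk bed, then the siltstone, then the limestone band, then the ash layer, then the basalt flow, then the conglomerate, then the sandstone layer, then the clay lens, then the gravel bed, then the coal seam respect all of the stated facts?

yes

Check each stated constraint against the proposed order — e.g. the shale bed is ahead of the gravel bed; the shale bed is ahead of the coal seam. Every pair is in the required order; nothing is violated.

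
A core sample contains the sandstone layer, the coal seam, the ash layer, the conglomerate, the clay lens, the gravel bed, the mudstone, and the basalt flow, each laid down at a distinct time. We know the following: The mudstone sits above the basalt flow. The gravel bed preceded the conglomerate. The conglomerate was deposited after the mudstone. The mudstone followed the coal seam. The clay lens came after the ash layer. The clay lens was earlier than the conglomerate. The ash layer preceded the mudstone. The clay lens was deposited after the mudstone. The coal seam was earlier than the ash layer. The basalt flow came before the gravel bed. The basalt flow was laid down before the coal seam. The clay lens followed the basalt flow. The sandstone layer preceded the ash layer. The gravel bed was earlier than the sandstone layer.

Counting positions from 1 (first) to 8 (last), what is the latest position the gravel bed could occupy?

3

The gravel bed must come before the ash layer, the clay lens, the conglomerate, the mudstone, and the sandstone layer — 5 layers forced after it.
Everything else can be placed before the gravel bed in some valid order, so the gravel bed can sit as late as position 8 − 5 = 3.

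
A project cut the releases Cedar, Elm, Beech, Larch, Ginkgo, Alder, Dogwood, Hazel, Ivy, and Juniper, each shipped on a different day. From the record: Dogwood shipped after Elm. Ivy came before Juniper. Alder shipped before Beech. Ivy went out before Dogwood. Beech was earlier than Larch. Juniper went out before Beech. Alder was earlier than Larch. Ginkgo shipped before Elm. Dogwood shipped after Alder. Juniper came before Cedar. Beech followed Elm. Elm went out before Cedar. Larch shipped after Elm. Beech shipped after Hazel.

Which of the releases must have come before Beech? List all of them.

Directly stated before Beech: Alder, Elm, Hazel, and Juniper.
Ginkgo reaches Beech via Ginkgo → Elm → Beech.
Ivy reaches Beech via Ivy → Juniper → Beech.
No chain forces Cedar (or any of the others) ahead of Beech.

Alder, Elm, Ginkgo, Hazel, Ivy, Juniper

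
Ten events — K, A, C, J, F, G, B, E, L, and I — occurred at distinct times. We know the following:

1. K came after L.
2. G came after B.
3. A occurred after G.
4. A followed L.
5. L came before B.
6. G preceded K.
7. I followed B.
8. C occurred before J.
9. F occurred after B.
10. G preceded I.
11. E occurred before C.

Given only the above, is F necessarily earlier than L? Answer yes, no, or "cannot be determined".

no

Tracing the constraints gives L → B → F, so L must come before F.
That means F cannot be before L.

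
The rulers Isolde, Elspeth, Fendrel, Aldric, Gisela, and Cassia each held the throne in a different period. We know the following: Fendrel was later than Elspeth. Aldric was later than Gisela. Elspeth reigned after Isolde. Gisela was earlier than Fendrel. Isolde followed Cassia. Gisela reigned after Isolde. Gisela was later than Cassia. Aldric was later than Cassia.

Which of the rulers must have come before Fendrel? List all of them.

Cassia, Elspeth, Gisela, Isolde

Directly stated before Fendrel: Elspeth and Gisela.
Cassia reaches Fendrel via Cassia → Gisela → Fendrel.
Isolde reaches Fendrel via Isolde → Gisela → Fendrel.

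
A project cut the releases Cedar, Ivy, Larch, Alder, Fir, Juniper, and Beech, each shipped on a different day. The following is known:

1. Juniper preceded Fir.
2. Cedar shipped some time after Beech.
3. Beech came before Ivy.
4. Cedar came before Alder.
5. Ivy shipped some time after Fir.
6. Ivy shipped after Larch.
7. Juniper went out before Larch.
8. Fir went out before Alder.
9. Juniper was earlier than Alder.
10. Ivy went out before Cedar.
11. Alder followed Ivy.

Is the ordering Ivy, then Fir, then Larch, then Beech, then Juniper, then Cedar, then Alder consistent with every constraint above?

no

The constraints require Fir before Ivy, but in the proposed sequence Ivy appears ahead of Fir. That one violation is enough.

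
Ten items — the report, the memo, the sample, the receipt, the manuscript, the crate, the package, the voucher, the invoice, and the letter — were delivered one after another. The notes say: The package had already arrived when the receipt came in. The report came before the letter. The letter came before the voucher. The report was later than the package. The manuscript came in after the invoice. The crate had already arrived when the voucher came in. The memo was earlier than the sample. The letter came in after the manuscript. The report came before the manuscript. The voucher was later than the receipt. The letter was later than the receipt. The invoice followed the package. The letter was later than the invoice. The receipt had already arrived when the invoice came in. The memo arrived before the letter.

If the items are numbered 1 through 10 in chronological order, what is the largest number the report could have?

The report must come before the letter, the manuscript, and the voucher — 3 items forced after it.
Everything else can be placed before the report in some valid order, so the report can sit as late as position 10 − 3 = 7.

7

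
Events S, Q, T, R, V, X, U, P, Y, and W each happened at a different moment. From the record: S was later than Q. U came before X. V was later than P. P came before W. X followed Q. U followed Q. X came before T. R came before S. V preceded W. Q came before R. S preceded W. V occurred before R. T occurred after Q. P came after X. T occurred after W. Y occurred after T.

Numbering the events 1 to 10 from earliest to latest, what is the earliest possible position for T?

P, Q, R, S, U, V, W, and X must all come before T — 8 forced predecessors.
Nothing else is forced ahead of T, so its earliest slot is position 8 + 1 = 9.

9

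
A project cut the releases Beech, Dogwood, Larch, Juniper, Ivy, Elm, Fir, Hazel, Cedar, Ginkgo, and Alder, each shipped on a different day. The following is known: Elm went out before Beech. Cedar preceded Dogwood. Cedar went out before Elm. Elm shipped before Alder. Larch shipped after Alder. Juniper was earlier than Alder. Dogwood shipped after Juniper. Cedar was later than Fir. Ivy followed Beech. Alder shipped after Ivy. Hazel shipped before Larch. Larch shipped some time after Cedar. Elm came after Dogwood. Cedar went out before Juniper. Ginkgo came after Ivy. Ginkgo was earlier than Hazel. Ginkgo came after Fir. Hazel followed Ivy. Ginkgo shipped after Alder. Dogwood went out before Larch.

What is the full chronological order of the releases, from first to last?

Fir, Cedar, Juniper, Dogwood, Elm, Beech, Ivy, Alder, Ginkgo, Hazel, Larch

The constraints fix every adjacent pair, so only one ordering works:
Fir → Cedar → Juniper → Dogwood → Elm → Beech → Ivy → Alder → Ginkgo → Hazel → Larch.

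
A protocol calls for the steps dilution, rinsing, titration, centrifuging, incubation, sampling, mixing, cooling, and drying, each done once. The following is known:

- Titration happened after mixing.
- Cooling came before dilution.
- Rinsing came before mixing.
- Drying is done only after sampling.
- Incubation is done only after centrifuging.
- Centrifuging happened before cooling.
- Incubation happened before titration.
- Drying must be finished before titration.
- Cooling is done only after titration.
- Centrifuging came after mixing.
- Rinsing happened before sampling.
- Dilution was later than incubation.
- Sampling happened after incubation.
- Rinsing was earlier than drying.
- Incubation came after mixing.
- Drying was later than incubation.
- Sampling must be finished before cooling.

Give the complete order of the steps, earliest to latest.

rinsing, mixing, centrifuging, incubation, sampling, drying, titration, cooling, dilution

The constraints fix every adjacent pair, so only one ordering works:
rinsing → mixing → centrifuging → incubation → sampling → drying → titration → cooling → dilution.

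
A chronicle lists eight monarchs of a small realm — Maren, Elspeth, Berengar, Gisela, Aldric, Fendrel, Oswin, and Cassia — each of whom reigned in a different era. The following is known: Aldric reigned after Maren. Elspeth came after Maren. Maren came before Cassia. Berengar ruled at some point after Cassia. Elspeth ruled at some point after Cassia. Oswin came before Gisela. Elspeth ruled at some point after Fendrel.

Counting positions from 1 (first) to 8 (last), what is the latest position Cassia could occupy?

6

Cassia must come before Berengar and Elspeth — 2 rulers forced after them.
Everything else can be placed before Cassia in some valid order, so Cassia can sit as late as position 8 − 2 = 6.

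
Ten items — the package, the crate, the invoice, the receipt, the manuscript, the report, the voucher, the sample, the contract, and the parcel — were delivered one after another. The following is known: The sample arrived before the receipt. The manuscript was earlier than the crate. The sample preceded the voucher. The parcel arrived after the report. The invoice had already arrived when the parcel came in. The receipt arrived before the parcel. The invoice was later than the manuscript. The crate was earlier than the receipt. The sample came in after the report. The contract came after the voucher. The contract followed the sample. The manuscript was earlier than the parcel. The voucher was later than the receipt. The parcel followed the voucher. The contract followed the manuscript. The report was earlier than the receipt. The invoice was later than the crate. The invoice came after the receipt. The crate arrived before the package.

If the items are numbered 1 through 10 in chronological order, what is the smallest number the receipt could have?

5

The crate, the manuscript, the report, and the sample must all come before the receipt — 4 forced predecessors.
Nothing else is forced ahead of the receipt, so its earliest slot is position 4 + 1 = 5.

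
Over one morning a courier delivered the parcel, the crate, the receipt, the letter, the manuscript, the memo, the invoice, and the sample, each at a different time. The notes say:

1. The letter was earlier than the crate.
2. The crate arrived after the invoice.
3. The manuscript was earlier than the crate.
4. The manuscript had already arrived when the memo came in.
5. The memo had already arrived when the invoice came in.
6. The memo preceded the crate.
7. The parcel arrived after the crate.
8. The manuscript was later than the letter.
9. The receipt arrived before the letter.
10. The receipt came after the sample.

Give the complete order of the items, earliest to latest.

the sample, the receipt, the letter, the manuscript, the memo, the invoice, the crate, the parcel

The constraints fix every adjacent pair, so only one ordering works:
the sample → the receipt → the letter → the manuscript → the memo → the invoice → the crate → the parcel.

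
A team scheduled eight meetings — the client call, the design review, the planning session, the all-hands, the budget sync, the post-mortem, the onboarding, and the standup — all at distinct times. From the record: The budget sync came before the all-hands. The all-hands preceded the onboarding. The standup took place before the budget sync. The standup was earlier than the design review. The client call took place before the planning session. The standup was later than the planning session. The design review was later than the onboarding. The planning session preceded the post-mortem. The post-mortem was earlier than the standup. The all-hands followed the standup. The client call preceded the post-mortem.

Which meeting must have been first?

The client call has a chain of constraints placing it before every other meeting, so the client call must be first.

the client call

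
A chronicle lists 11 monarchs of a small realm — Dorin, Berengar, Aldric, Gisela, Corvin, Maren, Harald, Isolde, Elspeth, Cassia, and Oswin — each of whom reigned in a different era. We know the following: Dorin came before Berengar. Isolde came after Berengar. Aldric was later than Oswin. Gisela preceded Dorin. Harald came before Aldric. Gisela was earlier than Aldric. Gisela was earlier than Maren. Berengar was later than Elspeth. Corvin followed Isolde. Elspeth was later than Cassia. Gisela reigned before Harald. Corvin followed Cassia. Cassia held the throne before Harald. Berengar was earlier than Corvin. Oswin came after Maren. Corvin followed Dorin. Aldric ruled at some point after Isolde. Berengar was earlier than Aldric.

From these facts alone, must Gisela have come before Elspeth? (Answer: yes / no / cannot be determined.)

cannot be determined

No chain of stated constraints runs from Gisela to Elspeth, and none runs from Elspeth to Gisela either.
So the relative order of Gisela and Elspeth is not fixed by the given facts.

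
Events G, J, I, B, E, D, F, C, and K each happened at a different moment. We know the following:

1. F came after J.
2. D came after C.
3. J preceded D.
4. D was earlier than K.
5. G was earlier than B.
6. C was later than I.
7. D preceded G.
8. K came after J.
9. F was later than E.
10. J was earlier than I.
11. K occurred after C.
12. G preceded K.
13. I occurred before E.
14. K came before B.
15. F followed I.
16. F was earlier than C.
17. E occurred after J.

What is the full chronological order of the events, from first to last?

J, I, E, F, C, D, G, K, B

The constraints fix every adjacent pair, so only one ordering works:
J → I → E → F → C → D → G → K → B.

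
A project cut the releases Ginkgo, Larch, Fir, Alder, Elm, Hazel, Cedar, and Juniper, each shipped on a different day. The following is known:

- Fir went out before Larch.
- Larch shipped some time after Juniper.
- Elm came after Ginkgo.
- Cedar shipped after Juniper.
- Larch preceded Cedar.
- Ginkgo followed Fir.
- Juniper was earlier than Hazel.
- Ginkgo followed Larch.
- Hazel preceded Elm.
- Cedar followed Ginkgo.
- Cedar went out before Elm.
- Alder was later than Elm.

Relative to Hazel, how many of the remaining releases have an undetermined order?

4

Forced before Hazel: Juniper; forced after Hazel: Alder and Elm.
That leaves Cedar, Fir, Ginkgo, and Larch with no forced order relative to Hazel — 4.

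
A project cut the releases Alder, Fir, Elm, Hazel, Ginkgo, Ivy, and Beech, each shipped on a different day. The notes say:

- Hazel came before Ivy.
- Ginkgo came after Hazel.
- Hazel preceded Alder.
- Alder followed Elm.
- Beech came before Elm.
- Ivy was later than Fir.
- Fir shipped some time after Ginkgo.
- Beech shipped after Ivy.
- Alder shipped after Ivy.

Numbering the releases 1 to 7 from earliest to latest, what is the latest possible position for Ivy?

4

Ivy must come before Alder, Beech, and Elm — 3 releases forced after it.
Everything else can be placed before Ivy in some valid order, so Ivy can sit as late as position 7 − 3 = 4.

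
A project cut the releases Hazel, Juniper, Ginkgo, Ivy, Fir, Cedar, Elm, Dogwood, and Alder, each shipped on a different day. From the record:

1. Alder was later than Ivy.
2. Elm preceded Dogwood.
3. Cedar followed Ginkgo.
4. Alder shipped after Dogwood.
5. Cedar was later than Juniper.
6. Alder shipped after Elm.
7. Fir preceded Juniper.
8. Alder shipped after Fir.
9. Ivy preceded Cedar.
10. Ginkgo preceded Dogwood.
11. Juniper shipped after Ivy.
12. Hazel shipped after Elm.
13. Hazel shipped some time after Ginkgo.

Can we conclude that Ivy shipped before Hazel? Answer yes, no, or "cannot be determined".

cannot be determined

No chain of stated constraints runs from Ivy to Hazel, and none runs from Hazel to Ivy either.
So the relative order of Ivy and Hazel is not fixed by the given facts.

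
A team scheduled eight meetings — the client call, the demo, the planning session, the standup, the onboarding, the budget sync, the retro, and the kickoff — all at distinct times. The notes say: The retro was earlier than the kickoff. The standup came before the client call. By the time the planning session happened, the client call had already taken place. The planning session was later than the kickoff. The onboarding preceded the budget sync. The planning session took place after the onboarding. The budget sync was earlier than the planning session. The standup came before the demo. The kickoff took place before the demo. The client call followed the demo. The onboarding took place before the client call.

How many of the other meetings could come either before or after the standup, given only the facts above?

Forced after the standup: the client call, the demo, and the planning session.
That leaves the budget sync, the kickoff, the onboarding, and the retro with no forced order relative to the standup — 4.

4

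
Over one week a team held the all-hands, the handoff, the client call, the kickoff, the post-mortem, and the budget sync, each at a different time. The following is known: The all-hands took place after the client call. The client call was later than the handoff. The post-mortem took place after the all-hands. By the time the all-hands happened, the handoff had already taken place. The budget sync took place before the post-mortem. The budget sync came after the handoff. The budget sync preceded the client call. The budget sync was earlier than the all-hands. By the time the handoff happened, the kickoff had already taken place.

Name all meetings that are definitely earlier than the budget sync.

Directly stated before the budget sync: the handoff.
The kickoff reaches the budget sync via the kickoff → the handoff → the budget sync.

the handoff, the kickoff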